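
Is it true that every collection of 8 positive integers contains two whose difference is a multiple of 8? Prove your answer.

Consider the 8 integers 11, 12, …, 18. They lie in distinct residue classes modulo 8, since 8 ≤ 8.
Any two of them differ by at most 7 < 8 and by at least 1, so no difference is a multiple of 8.

No; for instance {11, 12, 13, 14, 15, 16, 17, 18} is a counterexample.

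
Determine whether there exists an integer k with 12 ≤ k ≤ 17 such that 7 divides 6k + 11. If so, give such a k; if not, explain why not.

For k = 12, 13, …, 17 the values of 6k + 11 modulo 7 are 6, 5, 4, 3, 2, 1 respectively.
None is 0, so 7 never divides 6k + 11 on this range.

There is no such integer k in that range.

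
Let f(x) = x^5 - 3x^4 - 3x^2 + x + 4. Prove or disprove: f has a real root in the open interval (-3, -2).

f(-3) = -512 and f(-2) = -90, both negative, so a sign-change argument is unavailable; we show f keeps this sign on the whole interval.
Substitute x = -2 − u, where 0 < u < 1 on the interval. Expanding, f(-2 − u) = -u^5 - 13u^4 - 64u^3 - 155u^2 - 189u - 90.
The nonzero coefficients here are all negative, so for u > 0 every term is negative (or zero), and the constant term -90 is strictly negative.
Therefore f(x) < 0 throughout (-3, -2), and f has no zero there.

No.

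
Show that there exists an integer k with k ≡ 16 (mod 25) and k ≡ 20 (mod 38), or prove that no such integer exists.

Since 25 and 38 share no common factor, CRT says the pair of congruences has a solution (unique mod 950).
Write k = 16 + 25t and require 16 + 25t ≡ 20 (mod 38), i.e. 25t ≡ 4 (mod 38).
Note 25·35 = 875 ≡ 1 (mod 38) (as 875 − 1 = 23·38), so 25⁻¹ ≡ 35.
Multiplying by 35: t ≡ 35·4 = 140 ≡ 26 (mod 38).
Taking t = 26 gives k = 16 + 25·26 = 666.
Verify: 666 = 26·25 + 16 and 666 = 17·38 + 20. ✓

k = 666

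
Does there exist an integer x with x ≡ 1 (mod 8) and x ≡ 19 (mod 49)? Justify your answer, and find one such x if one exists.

x = 313

gcd(8, 49) = 1, so the Chinese Remainder Theorem guarantees exactly one residue class mod 392 satisfying both.
Any solution of the first congruence is x = 1 + 8t; substituting into the second, 8t ≡ 19 − 1 ≡ 18 (mod 49).
Note 8·43 = 344 ≡ 1 (mod 49) (as 344 − 1 = 7·49), so 8⁻¹ ≡ 43.
Therefore t ≡ 43·18 = 774 ≡ 39 (mod 49).
Taking t = 39 gives x = 1 + 8·39 = 313.
Verify: 313 = 39·8 + 1 and 313 = 6·49 + 19. ✓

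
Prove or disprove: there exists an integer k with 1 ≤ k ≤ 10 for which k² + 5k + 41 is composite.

At k = 4: 4² + 5·4 + 41 = 77 = 7·11, which is composite.

k = 4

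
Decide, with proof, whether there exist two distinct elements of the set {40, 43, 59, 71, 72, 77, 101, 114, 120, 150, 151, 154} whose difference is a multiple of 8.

Both 40 and 72 leave remainder 0 on division by 8; their difference 32 = 4·8 is a multiple of 8.

Yes: 40 and 72.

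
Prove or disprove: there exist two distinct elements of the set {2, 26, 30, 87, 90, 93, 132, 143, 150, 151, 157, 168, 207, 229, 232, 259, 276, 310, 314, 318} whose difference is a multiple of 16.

26 and 90 are such a pair.

26 mod 16 = 10 and 90 mod 16 = 10, so 90 − 26 = 64 = 4·16.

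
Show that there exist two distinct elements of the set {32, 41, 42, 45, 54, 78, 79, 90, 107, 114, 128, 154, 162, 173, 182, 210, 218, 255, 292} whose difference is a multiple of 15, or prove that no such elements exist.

Yes: 32 and 107.

Reduce each element mod 15: 32↦2, 41↦11, 42↦12, 45↦0, 54↦9, 78↦3, 79↦4, 90↦0, 107↦2, 114↦9, 128↦8, 154↦4, 162↦12, 173↦8, 182↦2, 210↦0, 218↦8, 255↦0, 292↦7. The residue 2 repeats (at 32 and 107), and 107 − 32 = 75 = 5·15.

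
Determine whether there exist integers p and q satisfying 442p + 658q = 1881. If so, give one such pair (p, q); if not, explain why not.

Both 442 and 658 are divisible by gcd(442, 658) = 2, hence so is any combination 442p + 658q.
However 1881 leaves remainder 1 on division by 2.
So the equation is unsolvable over ℤ.

There are no such integers.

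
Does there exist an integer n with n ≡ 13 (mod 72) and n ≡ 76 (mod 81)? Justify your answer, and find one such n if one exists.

n = 157

The moduli are not coprime: gcd(72, 81) = 9. Compatibility requires 9 ∣ (76 − 13) = 63, which holds, so solutions exist.
Step through n = 13, 13 + 72, 13 + 2·72, …: the values 13, 85, 157 reduce mod 81 to 13, 4, 76. The value 157 hits 76.
Indeed 157 ≡ 13 (mod 72) and 157 ≡ 76 (mod 81).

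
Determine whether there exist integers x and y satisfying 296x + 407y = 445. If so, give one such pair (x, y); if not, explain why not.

gcd(296, 407) = 37, so every integer of the form 296x + 407y is a multiple of 37.
But 445 = 37·12 + 1, so 37 ∤ 445.
Therefore 296x + 407y = 445 has no solution in integers.

No, no such integers exist.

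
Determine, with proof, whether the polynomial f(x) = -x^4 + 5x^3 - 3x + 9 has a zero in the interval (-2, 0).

f(-2) = -41 and f(0) = 9, which have opposite signs.
As a polynomial, f is continuous on every closed interval.
By the Intermediate Value Theorem f must vanish at some point of (-2, 0).

Yes, f has a root in the interval.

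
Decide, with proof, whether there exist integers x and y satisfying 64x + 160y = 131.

There are no such integers.

gcd(64, 160) = 32, so every integer of the form 64x + 160y is a multiple of 32.
But 131 = 32·4 + 3, so 32 ∤ 131.
Hence no integers x, y satisfy the equation.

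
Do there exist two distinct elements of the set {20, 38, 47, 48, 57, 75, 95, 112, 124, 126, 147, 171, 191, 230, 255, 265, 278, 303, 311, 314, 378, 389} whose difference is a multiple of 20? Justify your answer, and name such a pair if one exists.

Both 38 and 278 leave remainder 18 on division by 20; their difference 240 = 12·20 is a multiple of 20.

38 and 278 are such a pair.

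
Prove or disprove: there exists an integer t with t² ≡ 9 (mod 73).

t = 3

Take t = 3. Then 3² = 9, and since 0 ≤ 9 < 73 this is already reduced: 3² ≡ 9 (mod 73).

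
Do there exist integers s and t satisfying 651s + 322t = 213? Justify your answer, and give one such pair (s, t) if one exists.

gcd(651, 322) = 7, so every integer of the form 651s + 322t is a multiple of 7.
But 213 is not a multiple of 7 (it leaves remainder 3).
So the equation is unsolvable over ℤ.

No, no such integers exist.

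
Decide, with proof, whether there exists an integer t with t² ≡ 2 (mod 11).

There is no such integer.

Squares mod 11 repeat after t = 5 (as (−t)² = t²); for t = 0..5 they are 0, 1, 4, 9, 5, 3.
The set of squares mod 11 is therefore {0, 1, 3, 4, 5, 9}, which does not contain 2.
Hence no integer t has t² ≡ 2 (mod 11).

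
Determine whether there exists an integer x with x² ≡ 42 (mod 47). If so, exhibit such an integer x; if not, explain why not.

x = 29 works: 29² = 841, and 841 − 42 = 799 = 17·47.

x = 29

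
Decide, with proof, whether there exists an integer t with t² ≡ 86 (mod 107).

t = 34

t = 34 works: 34² = 1156, and 1156 − 86 = 1070 = 10·107.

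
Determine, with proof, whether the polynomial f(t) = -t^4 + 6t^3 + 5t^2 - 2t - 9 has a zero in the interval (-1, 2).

f(-1) = -9 and f(2) = 39, which have opposite signs.
f is continuous everywhere (it is a polynomial), in particular on [-1, 2].
By the Intermediate Value Theorem f must vanish at some point of (-1, 2).

Such a root exists.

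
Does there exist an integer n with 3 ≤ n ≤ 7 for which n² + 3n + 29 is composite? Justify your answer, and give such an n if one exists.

n = 4

At n = 4: 4² + 3·4 + 29 = 57 = 3·19, which is composite.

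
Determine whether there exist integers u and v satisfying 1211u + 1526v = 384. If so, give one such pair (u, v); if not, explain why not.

No such integers exist.

Both 1211 and 1526 are divisible by gcd(1211, 1526) = 7, hence so is any combination 1211u + 1526v.
But 384 is not a multiple of 7 (it leaves remainder 6).
Hence no integers u, v satisfy the equation.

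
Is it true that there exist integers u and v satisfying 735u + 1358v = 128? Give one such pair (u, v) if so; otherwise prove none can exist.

There are no such integers.

Any value of 735u + 1358v is a multiple of gcd(735, 1358) = 7.
But 128 is not a multiple of 7 (it leaves remainder 2).
So the equation is unsolvable over ℤ.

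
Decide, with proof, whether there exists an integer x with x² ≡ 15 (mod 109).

x = 61

Take x = 61. Then 61² = 3721 = 34·109 + 15, so 61² ≡ 15 (mod 109).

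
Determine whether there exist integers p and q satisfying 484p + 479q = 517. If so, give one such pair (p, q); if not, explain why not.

484 and 479 are coprime, so 484p + 479q ranges over all of ℤ.
Dividing repeatedly: 484 = 1·479 + 5, 479 = 95·5 + 4, 5 = 1·4 + 1, 4 = 4·1 + 0.
Back-substituting, 1 = 5 − 1·4 = 5 − (479 − 95·5) = −479 + 96·5 = −479 + 96·(484 − 1·479) = 96·484 − 97·479; that is, 484·96 + 479·(-97) = 1.
Multiplying through by 517: p = 96·517 = 49632, q = (-97)·517 = -50149 is a solution.
The general solution is p = 49632 + 479k, q = -50149 − 484k; taking k = -103 gives the smaller pair p = 295, q = -297.
Indeed 484·295 + 479·(-297) = 142780 − 142263 = 517.

p = 295, q = -297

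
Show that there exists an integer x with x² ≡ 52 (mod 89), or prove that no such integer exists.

No such integer exists.

89 is prime, so by Euler's criterion 52 is a square mod 89 iff 52^((89−1)/2) = 52^44 ≡ 1 (mod 89).
Squaring successively (mod 89): 52^2 = 2704 ≡ 34; 52^4 ≡ 34² = 1156 ≡ 88; 52^8 ≡ 88² = 7744 ≡ 1; 52^16 ≡ 1² = 1 ≡ 1; 52^32 ≡ 1² = 1 ≡ 1.
Since 44 = 32 + 8 + 4, 52^44 ≡ 1 · 1 · 88; multiplying out mod 89: 1·1 = 1 ≡ 1, then 1·88 = 88 ≡ 88. Thus 52^44 ≡ 88 ≡ −1 (mod 89).
The value −1 means 52 is a non-residue modulo 89, so x² ≡ 52 (mod 89) is impossible.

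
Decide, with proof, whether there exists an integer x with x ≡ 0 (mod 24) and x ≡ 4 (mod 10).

x = 24

Here gcd(24, 10) = 2, and both 0 and 4 leave remainder 0 mod 2, so the system is consistent.
Step through x = 0, 0 + 24, 0 + 2·24, …: the values 0, 24 reduce mod 10 to 0, 4. The value 24 hits 4.
Indeed 24 ≡ 0 (mod 24) and 24 ≡ 4 (mod 10).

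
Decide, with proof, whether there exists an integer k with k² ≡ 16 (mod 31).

k = 4

Take k = 4. Then 4² = 16, and since 0 ≤ 16 < 31 this is already reduced: 4² ≡ 16 (mod 31).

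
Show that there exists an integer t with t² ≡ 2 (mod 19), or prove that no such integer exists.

Squares mod 19 repeat after t = 9 (as (−t)² = t²); for t = 0..9 they are 0, 1, 4, 9, 16, 6, 17, 11, 7, 5.
The set of squares mod 19 is therefore {0, 1, 4, 5, 6, 7, 9, 11, 16, 17}, which does not contain 2.
Therefore t² ≡ 2 (mod 19) has no solution.

There is no such integer.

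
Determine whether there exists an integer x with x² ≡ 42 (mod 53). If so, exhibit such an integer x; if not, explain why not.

Take x = 25. Then 25² = 625 = 11·53 + 42, so 25² ≡ 42 (mod 53).

x = 25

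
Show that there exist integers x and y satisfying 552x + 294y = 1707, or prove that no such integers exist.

Any value of 552x + 294y is a multiple of gcd(552, 294) = 6.
But 1707 = 6·284 + 3, so 6 ∤ 1707.
So the equation is unsolvable over ℤ.

No such integers exist.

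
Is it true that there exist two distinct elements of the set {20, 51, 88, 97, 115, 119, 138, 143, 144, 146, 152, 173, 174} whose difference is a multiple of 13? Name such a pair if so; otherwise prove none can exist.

Residues mod 13: 20↦7, 51↦12, 88↦10, 97↦6, 115↦11, 119↦2, 138↦8, 143↦0, 144↦1, 146↦3, 152↦9, 173↦4, 174↦5.
No residue repeats among the 13 elements, so no pair has difference ≡ 0 (mod 13).

There is no such pair.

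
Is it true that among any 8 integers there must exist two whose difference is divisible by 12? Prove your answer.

No; for instance {2, 3, 4, 5, 6, 7, 8, 9} is a counterexample.

Consider the 8 integers 2, 3, …, 9. They lie in distinct residue classes modulo 12, since 8 ≤ 12.
The differences between them range over 1, …, 7, none of which is divisible by 12.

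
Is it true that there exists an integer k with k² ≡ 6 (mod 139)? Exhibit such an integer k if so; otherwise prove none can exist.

k = 80

Take k = 80. Then 80² = 6400 = 46·139 + 6, so 80² ≡ 6 (mod 139).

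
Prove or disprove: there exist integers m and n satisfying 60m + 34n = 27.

Any value of 60m + 34n is a multiple of gcd(60, 34) = 2.
However 27 leaves remainder 1 on division by 2.
Therefore 60m + 34n = 27 has no solution in integers.

No, no such integers exist.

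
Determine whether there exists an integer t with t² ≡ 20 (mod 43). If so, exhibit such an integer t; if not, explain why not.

43 is prime, so by Euler's criterion 20 is a square mod 43 iff 20^((43−1)/2) = 20^21 ≡ 1 (mod 43).
Repeated squaring mod 43: 20^2 = 400 ≡ 13; 20^4 ≡ 13² = 169 ≡ 40; 20^8 ≡ 40² = 1600 ≡ 9; 20^16 ≡ 9² = 81 ≡ 38.
Since 21 = 16 + 4 + 1, 20^21 ≡ 38 · 40 · 20; multiplying out mod 43: 38·40 = 1520 ≡ 15, then 15·20 = 300 ≡ 42. Thus 20^21 ≡ 42 ≡ −1 (mod 43).
By Euler's criterion 20 is a quadratic non-residue mod 43: no t satisfies t² ≡ 20 (mod 43).

There is no such integer.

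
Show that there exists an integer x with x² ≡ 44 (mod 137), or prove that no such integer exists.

x = 110

Take x = 110. Then 110² = 12100 = 88·137 + 44, so 110² ≡ 44 (mod 137).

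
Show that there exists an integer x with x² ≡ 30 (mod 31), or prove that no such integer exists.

No such integer exists.

Apply Euler's criterion with the prime 31: 30 is a quadratic residue iff 30^15 ≡ 1 (mod 31), and a non-residue iff it is ≡ −1.
Squaring successively (mod 31): 30^2 = 900 ≡ 1; 30^4 ≡ 1² = 1 ≡ 1; 30^8 ≡ 1² = 1 ≡ 1.
Since 15 = 8 + 4 + 2 + 1, 30^15 ≡ 1 · 1 · 1 · 30; multiplying out mod 31: 1·1 = 1 ≡ 1, then 1·1 = 1 ≡ 1, then 1·30 = 30 ≡ 30. Thus 30^15 ≡ 30 ≡ −1 (mod 31).
The value −1 means 30 is a non-residue modulo 31, so x² ≡ 30 (mod 31) is impossible.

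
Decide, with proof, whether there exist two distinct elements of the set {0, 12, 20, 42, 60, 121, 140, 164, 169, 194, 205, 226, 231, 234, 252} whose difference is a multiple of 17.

No, no such pair exists.

Reduce each element modulo 17: 0↦0, 12↦12, 20↦3, 42↦8, 60↦9, 121↦2, 140↦4, 164↦11, 169↦16, 194↦7, 205↦1, 226↦5, 231↦10, 234↦13, 252↦14.
All 15 residues are distinct, so no two elements differ by a multiple of 17.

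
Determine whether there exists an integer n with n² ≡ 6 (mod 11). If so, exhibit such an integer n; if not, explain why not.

No such integer exists.

Computing n² mod 11 for n = 0, 1, …, 5 (enough, by the symmetry n ↦ 11 − n) gives 0, 1, 4, 9, 5, 3.
So the quadratic residues mod 11 are {0, 1, 3, 4, 5, 9}, and 6 is not among them.
Hence no integer n has n² ≡ 6 (mod 11).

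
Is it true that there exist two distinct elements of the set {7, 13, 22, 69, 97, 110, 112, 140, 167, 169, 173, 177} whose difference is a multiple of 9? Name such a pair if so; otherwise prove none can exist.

7 mod 9 = 7 and 97 mod 9 = 7, so 97 − 7 = 90 = 10·9.

The pair (7, 97) works.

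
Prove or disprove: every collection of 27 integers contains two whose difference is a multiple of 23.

There are exactly 23 possible remainders on division by 23.
Since 27 > 23, two of the 27 integers must share a residue class by the pigeonhole principle; call them a and b.
Equal remainders mean a − b ≡ 0 (mod 23), so 23 divides their difference.

Yes.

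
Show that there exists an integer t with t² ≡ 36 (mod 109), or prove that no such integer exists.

t = 103

t = 103 works: 103² = 10609, and 10609 − 36 = 10573 = 97·109.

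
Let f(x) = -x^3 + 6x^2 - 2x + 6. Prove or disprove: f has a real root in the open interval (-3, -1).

No such root exists.

f(-3) = 93 and f(-1) = 15, both positive, so a sign-change argument is unavailable; we show f keeps this sign on the whole interval.
Shift to the endpoint -1: with x = -1 − u (0 < u < 2), one computes f(-1 − u) = u^3 + 9u^2 + 17u + 15.
The nonzero coefficients here are all positive, so for u > 0 every term is positive (or zero), and the constant term 15 is strictly positive.
So f is strictly positive on (-3, -1); no root exists in the interval.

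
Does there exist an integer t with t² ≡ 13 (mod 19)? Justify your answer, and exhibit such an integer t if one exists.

No such integer exists.

Computing t² mod 19 for t = 0, 1, …, 9 (enough, by the symmetry t ↦ 19 − t) gives 0, 1, 4, 9, 16, 6, 17, 11, 7, 5.
The set of squares mod 19 is therefore {0, 1, 4, 5, 6, 7, 9, 11, 16, 17}, which does not contain 13.
Therefore t² ≡ 13 (mod 19) has no solution.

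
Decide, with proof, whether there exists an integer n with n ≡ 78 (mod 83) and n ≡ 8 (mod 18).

n = 908

The moduli 83 and 18 are coprime, so by the Chinese Remainder Theorem a unique solution modulo 1494 exists.
Any solution of the first congruence is n = 78 + 83t; substituting into the second, 83t ≡ 8 − 78 ≡ 2 (mod 18).
83 ≡ 11 (mod 18), so this reads 11t ≡ 2 (mod 18). Invert 11 mod 18 by the Euclidean algorithm: 18 = 1·11 + 7, 11 = 1·7 + 4, 7 = 1·4 + 3, 4 = 1·3 + 1, 3 = 3·1 + 0; back-substituting, 1 = 4 − 1·3 = 4 − (7 − 1·4) = −7 + 2·4 = −7 + 2·(11 − 1·7) = 2·11 − 3·7 = 2·11 − 3·(18 − 1·11) = −3·18 + 5·11. Hence 11·5 ≡ 1, so 11⁻¹ ≡ 5 (mod 18).
Therefore t ≡ 5·2 = 10 (mod 18).
With t = 10: n = 78 + 83·10 = 908.
Indeed 908 ≡ 78 (mod 83) and 908 ≡ 8 (mod 18).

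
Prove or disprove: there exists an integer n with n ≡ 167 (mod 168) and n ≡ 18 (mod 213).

Reduce both congruences modulo 3, which divides 168 and 213: they say n ≡ 167 (mod 3) and n ≡ 18 (mod 3).
However 167 ≡ 2 and 18 ≡ 0 (mod 3), and 2 ≠ 0.
So no integer satisfies both congruences.

There is no such integer.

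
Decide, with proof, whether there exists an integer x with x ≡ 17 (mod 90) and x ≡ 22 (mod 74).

There is no such integer.

gcd(90, 74) = 2. If x ≡ 17 (mod 90) and x ≡ 22 (mod 74), then x ≡ 17 (mod 2) and x ≡ 22 (mod 2).
These are incompatible: 17 − 22 = -5 is not divisible by 2.
Therefore no such x exists.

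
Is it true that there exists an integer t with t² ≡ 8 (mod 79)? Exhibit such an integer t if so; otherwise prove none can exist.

t = 61

t = 61 works: 61² = 3721, and 3721 − 8 = 3713 = 47·79.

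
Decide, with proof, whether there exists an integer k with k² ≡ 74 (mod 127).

k = 57

k = 57 works: 57² = 3249, and 3249 − 74 = 3175 = 25·127.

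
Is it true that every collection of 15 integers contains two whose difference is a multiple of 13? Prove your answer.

Yes.

There are exactly 13 possible remainders on division by 13.
With 15 integers and only 13 classes, the pigeonhole principle forces two of them, say a and b, into the same class.
Equal remainders mean a − b ≡ 0 (mod 13), so 13 divides their difference.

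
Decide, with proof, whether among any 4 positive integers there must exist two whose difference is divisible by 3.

True.

Each integer lies in one of the 3 residue classes modulo 3.
With 4 integers and only 3 classes, the pigeonhole principle forces two of them, say a and b, into the same class.
Equal remainders mean a − b ≡ 0 (mod 3), so 3 divides their difference.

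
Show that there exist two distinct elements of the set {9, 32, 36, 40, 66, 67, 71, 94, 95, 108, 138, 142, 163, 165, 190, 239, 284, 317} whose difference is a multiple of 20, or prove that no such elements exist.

Residues mod 20: 9↦9, 32↦12, 36↦16, 40↦0, 66↦6, 67↦7, 71↦11, 94↦14, 95↦15, 108↦8, 138↦18, 142↦2, 163↦3, 165↦5, 190↦10, 239↦19, 284↦4, 317↦17.
No residue repeats among the 18 elements, so no pair has difference ≡ 0 (mod 20).

No such pair exists.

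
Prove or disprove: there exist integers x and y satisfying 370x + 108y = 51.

There are no such integers.

Both 370 and 108 are divisible by gcd(370, 108) = 2, hence so is any combination 370x + 108y.
But 51 = 2·25 + 1, so 2 ∤ 51.
So the equation is unsolvable over ℤ.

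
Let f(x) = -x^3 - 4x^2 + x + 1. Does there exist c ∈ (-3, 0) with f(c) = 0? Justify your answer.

Yes, such a c exists.

f(-3) = -11 and f(0) = 1, which have opposite signs.
Since f is a polynomial it is continuous on [-3, 0].
So by the Intermediate Value Theorem there is a c strictly between -3 and 0 with f(c) = 0.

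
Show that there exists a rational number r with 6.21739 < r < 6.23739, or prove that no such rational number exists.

r = 56/9

Multiplying by 9: 9·6.21739 = 55.95651 and 9·6.23739 = 56.13651, so the integer 56 lies strictly between them.
So r = 56/9 works: it is a ratio of integers, and dividing 9·6.21739 < 56 < 9·6.23739 through by 9 gives 6.21739 < 56/9 < 6.23739.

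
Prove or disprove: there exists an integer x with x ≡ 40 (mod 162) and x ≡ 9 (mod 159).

No, no such integer exists.

Both moduli are multiples of 3 = gcd(162, 159), so any solution would satisfy x ≡ 40 and x ≡ 9 modulo 3 simultaneously.
These are incompatible: 40 − 9 = 31 is not divisible by 3.
Therefore no such x exists.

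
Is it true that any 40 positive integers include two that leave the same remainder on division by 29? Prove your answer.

True.

Each integer lies in one of the 29 residue classes modulo 29.
Placing 40 integers into 29 classes, some class receives at least two — say a and b.
So a and b have equal remainders mod 29, which is exactly what was to be shown.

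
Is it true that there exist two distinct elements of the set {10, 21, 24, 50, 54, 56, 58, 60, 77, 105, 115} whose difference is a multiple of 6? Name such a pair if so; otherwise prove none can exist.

10 and 58 are such a pair.

Reduce each element mod 6: 10↦4, 21↦3, 24↦0, 50↦2, 54↦0, 56↦2, 58↦4, 60↦0, 77↦5, 105↦3, 115↦1. The residue 4 repeats (at 10 and 58), and 58 − 10 = 48 = 8·6.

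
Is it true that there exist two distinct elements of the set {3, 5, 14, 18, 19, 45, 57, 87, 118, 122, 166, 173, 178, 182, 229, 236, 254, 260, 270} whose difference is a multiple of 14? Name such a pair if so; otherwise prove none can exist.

Yes: 3 and 45.

Reduce each element mod 14: 3↦3, 5↦5, 14↦0, 18↦4, 19↦5, 45↦3, 57↦1, 87↦3, 118↦6, 122↦10, 166↦12, 173↦5, 178↦10, 182↦0, 229↦5, 236↦12, 254↦2, 260↦8, 270↦4. The residue 3 repeats (at 3 and 45), and 45 − 3 = 42 = 3·14.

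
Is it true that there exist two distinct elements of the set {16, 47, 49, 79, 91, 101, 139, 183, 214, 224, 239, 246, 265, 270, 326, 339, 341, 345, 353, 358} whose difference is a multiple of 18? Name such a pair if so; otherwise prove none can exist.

Both 16 and 214 leave remainder 16 on division by 18; their difference 198 = 11·18 is a multiple of 18.

The pair (16, 214) works.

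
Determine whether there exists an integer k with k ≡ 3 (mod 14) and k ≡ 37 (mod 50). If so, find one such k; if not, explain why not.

The moduli are not coprime: gcd(14, 50) = 2. Compatibility requires 2 ∣ (37 − 3) = 34, which holds, so solutions exist.
Step through k = 3, 3 + 14, 3 + 2·14, …: the values 3, 17, 31, 45, 59, 73, 87 reduce mod 50 to 3, 17, 31, 45, 9, 23, 37. The value 87 hits 37.
Check: 87 mod 14 = 3, 87 mod 50 = 37. ✓

k = 87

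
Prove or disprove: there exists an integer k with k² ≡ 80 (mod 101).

Take k = 22. Then 22² = 484 = 4·101 + 80, so 22² ≡ 80 (mod 101).

k = 22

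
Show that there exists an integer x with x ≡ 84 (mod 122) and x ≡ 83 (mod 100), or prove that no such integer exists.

No, no such integer exists.

Reduce both congruences modulo 2, which divides 122 and 100: they say x ≡ 84 (mod 2) and x ≡ 83 (mod 2).
However 84 ≡ 0 and 83 ≡ 1 (mod 2), and 0 ≠ 1.
Therefore no such x exists.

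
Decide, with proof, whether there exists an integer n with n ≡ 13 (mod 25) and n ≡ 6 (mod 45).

No such integer exists.

Both moduli are multiples of 5 = gcd(25, 45), so any solution would satisfy n ≡ 13 and n ≡ 6 modulo 5 simultaneously.
These are incompatible: 13 − 6 = 7 is not divisible by 5.
So no integer satisfies both congruences.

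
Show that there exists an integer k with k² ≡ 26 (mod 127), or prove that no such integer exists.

k = 91

Take k = 91. Then 91² = 8281 = 65·127 + 26, so 91² ≡ 26 (mod 127).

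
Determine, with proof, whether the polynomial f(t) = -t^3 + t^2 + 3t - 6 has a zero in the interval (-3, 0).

f(-3) = 21 and f(0) = -6, which have opposite signs.
Since f is a polynomial it is continuous on [-3, 0].
By the Intermediate Value Theorem f must vanish at some point of (-3, 0).

Such a root exists.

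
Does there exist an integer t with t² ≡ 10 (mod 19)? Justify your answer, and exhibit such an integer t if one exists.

Since (19 − t)² ≡ t² (mod 19), it suffices to square t = 0, 1, …, 9: the residues are 0, 1, 4, 9, 16, 6, 17, 11, 7, 5.
The set of squares mod 19 is therefore {0, 1, 4, 5, 6, 7, 9, 11, 16, 17}, which does not contain 10.
Therefore t² ≡ 10 (mod 19) has no solution.

No, no such integer exists.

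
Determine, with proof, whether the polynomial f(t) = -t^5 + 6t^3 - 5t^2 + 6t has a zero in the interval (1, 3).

Such a root exists.

f(1) = 6 and f(3) = -108, which have opposite signs.
Since f is a polynomial it is continuous on [1, 3].
By the Intermediate Value Theorem f must vanish at some point of (1, 3).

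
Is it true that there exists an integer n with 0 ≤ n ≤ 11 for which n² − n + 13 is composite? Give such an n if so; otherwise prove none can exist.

n = 8

At n = 8: 8² − 8 + 13 = 69 = 3·23, which is composite.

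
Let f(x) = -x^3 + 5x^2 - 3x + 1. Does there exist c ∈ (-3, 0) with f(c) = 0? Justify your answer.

No.

f(-3) = 82 and f(0) = 1, both positive, so a sign-change argument is unavailable; we show f keeps this sign on the whole interval.
Shift to the endpoint 0: with x = −u (0 < u < 3), one computes f(−u) = u^3 + 5u^2 + 3u + 1.
The nonzero coefficients here are all positive, so for u > 0 every term is positive (or zero), and the constant term 1 is strictly positive.
Therefore f(x) > 0 throughout (-3, 0), and f has no zero there.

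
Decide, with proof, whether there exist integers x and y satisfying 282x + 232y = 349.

No, no such integers exist.

Both 282 and 232 are divisible by gcd(282, 232) = 2, hence so is any combination 282x + 232y.
But 349 is not a multiple of 2 (it leaves remainder 1).
Therefore 282x + 232y = 349 has no solution in integers.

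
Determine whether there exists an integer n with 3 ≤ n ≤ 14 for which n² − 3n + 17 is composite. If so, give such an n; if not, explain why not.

At n = 7: 7² − 3·7 + 17 = 45 = 3·15, which is composite.

n = 7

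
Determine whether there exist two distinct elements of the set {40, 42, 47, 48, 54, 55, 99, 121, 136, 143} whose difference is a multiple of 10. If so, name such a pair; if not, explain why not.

Residues mod 10: 40↦0, 42↦2, 47↦7, 48↦8, 54↦4, 55↦5, 99↦9, 121↦1, 136↦6, 143↦3.
These 10 residues are pairwise different, hence no difference of two elements is divisible by 10.

There is no such pair.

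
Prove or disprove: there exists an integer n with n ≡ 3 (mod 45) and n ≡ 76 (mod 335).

No, no such integer exists.

Reduce both congruences modulo 5, which divides 45 and 335: they say n ≡ 3 (mod 5) and n ≡ 76 (mod 5).
But 3 mod 5 = 3 while 76 mod 5 = 1, a contradiction.
Therefore no such n exists.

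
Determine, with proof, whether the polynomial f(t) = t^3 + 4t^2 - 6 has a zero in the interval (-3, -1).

f(-3) = 3 and f(-1) = -3, which have opposite signs.
As a polynomial, f is continuous on every closed interval.
By the Intermediate Value Theorem, f takes the value 0 somewhere in the open interval.

Yes, f has a root in the interval.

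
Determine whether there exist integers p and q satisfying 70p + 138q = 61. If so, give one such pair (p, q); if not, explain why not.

Any value of 70p + 138q is a multiple of gcd(70, 138) = 2.
But 61 is not a multiple of 2 (it leaves remainder 1).
Therefore 70p + 138q = 61 has no solution in integers.

There are no such integers.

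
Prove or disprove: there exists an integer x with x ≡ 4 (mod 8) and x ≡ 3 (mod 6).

No such integer exists.

Both moduli are multiples of 2 = gcd(8, 6), so any solution would satisfy x ≡ 4 and x ≡ 3 modulo 2 simultaneously.
These are incompatible: 4 − 3 = 1 is not divisible by 2.
Therefore no such x exists.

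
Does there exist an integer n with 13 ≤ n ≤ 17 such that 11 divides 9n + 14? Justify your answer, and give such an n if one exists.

There is no such integer n in that range.

For n = 13, 14, …, 17 the values of 9n + 14 modulo 11 are 10, 8, 6, 4, 2 respectively.
The residue 0 does not occur, so no n in [13, 17] makes 9n + 14 a multiple of 11.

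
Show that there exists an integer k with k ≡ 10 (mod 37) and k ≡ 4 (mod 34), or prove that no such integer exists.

k = 1194

gcd(37, 34) = 1, so the Chinese Remainder Theorem guarantees exactly one residue class mod 1258 satisfying both.
Any solution of the first congruence is k = 10 + 37t; substituting into the second, 37t ≡ 4 − 10 ≡ 28 (mod 34).
37 ≡ 3 (mod 34), so this reads 3t ≡ 28 (mod 34). Invert 3 mod 34 by the Euclidean algorithm: 34 = 11·3 + 1, 3 = 3·1 + 0; back-substituting, 1 = 34 − 11·3. Hence 3·(-11) ≡ 1, so 3⁻¹ ≡ -11 ≡ 23 (mod 34).
Therefore t ≡ 23·28 = 644 ≡ 32 (mod 34).
Taking t = 32 gives k = 10 + 37·32 = 1194.
Indeed 1194 ≡ 10 (mod 37) and 1194 ≡ 4 (mod 34).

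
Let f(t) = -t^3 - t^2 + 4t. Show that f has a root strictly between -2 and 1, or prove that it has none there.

Such a root exists.

f(-2) = -4 and f(1) = 2, which have opposite signs.
f is continuous everywhere (it is a polynomial), in particular on [-2, 1].
By the Intermediate Value Theorem f must vanish at some point of (-2, 1).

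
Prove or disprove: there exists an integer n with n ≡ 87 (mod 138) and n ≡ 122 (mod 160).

Reduce both congruences modulo 2, which divides 138 and 160: they say n ≡ 87 (mod 2) and n ≡ 122 (mod 2).
These are incompatible: 87 − 122 = -35 is not divisible by 2.
Hence the system has no solution.

No such integer exists.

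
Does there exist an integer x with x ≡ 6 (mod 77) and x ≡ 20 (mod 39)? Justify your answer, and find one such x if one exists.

x = 1931

Since 77 and 39 share no common factor, CRT says the pair of congruences has a solution (unique mod 3003).
Any solution of the first congruence is x = 6 + 77t; substituting into the second, 77t ≡ 20 − 6 ≡ 14 (mod 39).
77 ≡ 38 (mod 39), so this reads 38t ≡ 14 (mod 39). Since 38·38 = 1444 = 37·39 + 1, the inverse of 38 mod 39 is 38.
Therefore t ≡ 38·14 = 532 ≡ 25 (mod 39).
With t = 25: x = 6 + 77·25 = 1931.
Verify: 1931 = 25·77 + 6 and 1931 = 49·39 + 20. ✓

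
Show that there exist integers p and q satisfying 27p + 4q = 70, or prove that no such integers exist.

p = 2, q = 4

27 and 4 are coprime, so 27p + 4q ranges over all of ℤ.
Dividing repeatedly: 27 = 6·4 + 3, 4 = 1·3 + 1, 3 = 3·1 + 0.
Back-substituting, 1 = 4 − 1·3 = 4 − (27 − 6·4) = −27 + 7·4; that is, 27·(-1) + 4·7 = 1.
Times 70: 27·(-70) + 4·490 = 70, so (-70, 490) solves it.
Adding 18·4 to p and subtracting 18·27 from q gives the tidier solution (2, 4).
Indeed 27·2 + 4·4 = 54 + 16 = 70.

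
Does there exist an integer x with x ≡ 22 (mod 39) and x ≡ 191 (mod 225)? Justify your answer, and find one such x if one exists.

Both moduli are multiples of 3 = gcd(39, 225), so any solution would satisfy x ≡ 22 and x ≡ 191 modulo 3 simultaneously.
But 22 mod 3 = 1 while 191 mod 3 = 2, a contradiction.
Hence the system has no solution.

No such integer exists.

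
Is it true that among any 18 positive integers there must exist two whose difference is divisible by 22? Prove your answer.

No; for instance {96, 97, 98, 99, 100, 101, 102, 103, 104, 105, 106, 107, 108, 109, 110, 111, 112, 113} is a counterexample.

Take the 18 consecutive integers 96, 97, …, 113: their residues mod 22 are all distinct because 18 ≤ 22.
No two share a residue, so no pair has difference divisible by 22; the claim fails for this set.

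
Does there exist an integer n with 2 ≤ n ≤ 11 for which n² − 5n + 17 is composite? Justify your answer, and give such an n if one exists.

No such integer n in that range exists.

The values for n = 2, 3, …, 11 are 11, 11, 13, 17, 23, 31, 41, 53, 67, 83, and each of these is prime.
So no value in the range makes the expression composite.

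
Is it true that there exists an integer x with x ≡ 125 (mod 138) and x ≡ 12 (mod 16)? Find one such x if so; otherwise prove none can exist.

Both moduli are multiples of 2 = gcd(138, 16), so any solution would satisfy x ≡ 125 and x ≡ 12 modulo 2 simultaneously.
These are incompatible: 125 − 12 = 113 is not divisible by 2.
Hence the system has no solution.

There is no such integer.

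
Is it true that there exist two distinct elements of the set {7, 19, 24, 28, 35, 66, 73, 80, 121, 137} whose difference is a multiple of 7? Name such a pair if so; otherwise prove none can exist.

Yes: 7 and 28.

Both 7 and 28 leave remainder 0 on division by 7; their difference 21 = 3·7 is a multiple of 7.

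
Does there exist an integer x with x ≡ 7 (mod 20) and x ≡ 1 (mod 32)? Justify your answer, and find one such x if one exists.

Both moduli are multiples of 4 = gcd(20, 32), so any solution would satisfy x ≡ 7 and x ≡ 1 modulo 4 simultaneously.
But 7 mod 4 = 3 while 1 mod 4 = 1, a contradiction.
Therefore no such x exists.

No, no such integer exists.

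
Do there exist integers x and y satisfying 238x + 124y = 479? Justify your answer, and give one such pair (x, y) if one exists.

No such integers exist.

Any value of 238x + 124y is a multiple of gcd(238, 124) = 2.
But 479 is not a multiple of 2 (it leaves remainder 1).
So the equation is unsolvable over ℤ.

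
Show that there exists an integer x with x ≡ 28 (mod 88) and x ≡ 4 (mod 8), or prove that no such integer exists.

Here gcd(88, 8) = 8, and both 28 and 4 leave remainder 4 mod 8, so the system is consistent.
The smallest candidate x = 28 works directly: 28 ≡ 4 (mod 8).
Check: 28 mod 88 = 28, 28 mod 8 = 4. ✓

x = 28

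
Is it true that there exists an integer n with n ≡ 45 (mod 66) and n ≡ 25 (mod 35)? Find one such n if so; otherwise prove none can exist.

gcd(66, 35) = 1, so the Chinese Remainder Theorem guarantees exactly one residue class mod 2310 satisfying both.
Write n = 45 + 66t and require 45 + 66t ≡ 25 (mod 35), i.e. 66t ≡ 15 (mod 35).
66 ≡ 31 (mod 35), so this reads 31t ≡ 15 (mod 35). Invert 31 mod 35 by the Euclidean algorithm: 35 = 1·31 + 4, 31 = 7·4 + 3, 4 = 1·3 + 1, 3 = 3·1 + 0; back-substituting, 1 = 4 − 1·3 = 4 − (31 − 7·4) = −31 + 8·4 = −31 + 8·(35 − 1·31) = 8·35 − 9·31. Hence 31·(-9) ≡ 1, so 31⁻¹ ≡ -9 ≡ 26 (mod 35).
Therefore t ≡ 26·15 = 390 ≡ 5 (mod 35).
With t = 5: n = 45 + 66·5 = 375.
Check: 375 mod 66 = 45, 375 mod 35 = 25. ✓

n = 375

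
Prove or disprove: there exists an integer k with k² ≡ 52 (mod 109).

No, no such integer exists.

109 is prime, so by Euler's criterion 52 is a square mod 109 iff 52^((109−1)/2) = 52^54 ≡ 1 (mod 109).
Squaring successively (mod 109): 52^2 = 2704 ≡ 88; 52^4 ≡ 88² = 7744 ≡ 5; 52^8 ≡ 5² = 25 ≡ 25; 52^16 ≡ 25² = 625 ≡ 80; 52^32 ≡ 80² = 6400 ≡ 78.
Since 54 = 32 + 16 + 4 + 2, 52^54 ≡ 78 · 80 · 5 · 88; multiplying out mod 109: 78·80 = 6240 ≡ 27, then 27·5 = 135 ≡ 26, then 26·88 = 2288 ≡ 108. Thus 52^54 ≡ 108 ≡ −1 (mod 109).
By Euler's criterion 52 is a quadratic non-residue mod 109: no k satisfies k² ≡ 52 (mod 109).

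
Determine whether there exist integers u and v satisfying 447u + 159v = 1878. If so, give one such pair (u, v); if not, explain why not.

Since gcd(447, 159) = 3 and 1878 = 3·626, Bézout's identity guarantees a solution.
Dividing through by 3 reduces the equation to 149u + 53v = 626.
Run the Euclidean algorithm on 149 and 53: 149 = 2·53 + 43, 53 = 1·43 + 10, 43 = 4·10 + 3, 10 = 3·3 + 1, 3 = 3·1 + 0.
Working back up the chain: 1 = 10 − 3·3 = 10 − 3·(43 − 4·10) = −3·43 + 13·10 = −3·43 + 13·(53 − 1·43) = 13·53 − 16·43 = 13·53 − 16·(149 − 2·53) = −16·149 + 45·53. So 149·(-16) + 53·45 = 1.
Multiplying through by 626: u = (-16)·626 = -10016, v = 45·626 = 28170 is a solution.
The general solution is u = -10016 + 53k, v = 28170 − 149k; taking k = 189 gives the smaller pair u = 1, v = 9.
Check: 447·1 + 159·9 = 447 + 1431 = 1878. ✓

u = 1, v = 9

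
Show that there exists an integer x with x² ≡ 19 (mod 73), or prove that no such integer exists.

x = 26

Take x = 26. Then 26² = 676 = 9·73 + 19, so 26² ≡ 19 (mod 73).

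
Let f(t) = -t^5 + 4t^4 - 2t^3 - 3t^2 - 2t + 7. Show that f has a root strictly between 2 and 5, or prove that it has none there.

Yes, f has a root in the interval.

f(2) = 7 and f(5) = -953, which have opposite signs.
As a polynomial, f is continuous on every closed interval.
By the Intermediate Value Theorem f must vanish at some point of (2, 5).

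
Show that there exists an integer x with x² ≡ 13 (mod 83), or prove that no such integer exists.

No, no such integer exists.

83 is prime, so by Euler's criterion 13 is a square mod 83 iff 13^((83−1)/2) = 13^41 ≡ 1 (mod 83).
Repeated squaring mod 83: 13^2 = 169 ≡ 3; 13^4 ≡ 3² = 9 ≡ 9; 13^8 ≡ 9² = 81 ≡ 81; 13^16 ≡ 81² = 6561 ≡ 4; 13^32 ≡ 4² = 16 ≡ 16.
Since 41 = 32 + 8 + 1, 13^41 ≡ 16 · 81 · 13; multiplying out mod 83: 16·81 = 1296 ≡ 51, then 51·13 = 663 ≡ 82. Thus 13^41 ≡ 82 ≡ −1 (mod 83).
The value −1 means 13 is a non-residue modulo 83, so x² ≡ 13 (mod 83) is impossible.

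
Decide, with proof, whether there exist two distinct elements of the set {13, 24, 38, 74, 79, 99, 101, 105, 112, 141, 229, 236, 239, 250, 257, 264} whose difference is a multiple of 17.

Residues mod 17: 13↦13, 24↦7, 38↦4, 74↦6, 79↦11, 99↦14, 101↦16, 105↦3, 112↦10, 141↦5, 229↦8, 236↦15, 239↦1, 250↦12, 257↦2, 264↦9.
All 16 residues are distinct, so no two elements differ by a multiple of 17.

No, no such pair exists.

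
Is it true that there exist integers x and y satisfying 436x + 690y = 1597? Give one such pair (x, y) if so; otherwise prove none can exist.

Any value of 436x + 690y is a multiple of gcd(436, 690) = 2.
But 1597 is not a multiple of 2 (it leaves remainder 1).
Hence no integers x, y satisfy the equation.

There are no such integers.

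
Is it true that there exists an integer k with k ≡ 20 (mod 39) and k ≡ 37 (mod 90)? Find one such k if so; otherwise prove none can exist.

There is no such integer.

Both moduli are multiples of 3 = gcd(39, 90), so any solution would satisfy k ≡ 20 and k ≡ 37 modulo 3 simultaneously.
However 20 ≡ 2 and 37 ≡ 1 (mod 3), and 2 ≠ 1.
Therefore no such k exists.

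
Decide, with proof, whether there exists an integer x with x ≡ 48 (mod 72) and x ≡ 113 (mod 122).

There is no such integer.

Reduce both congruences modulo 2, which divides 72 and 122: they say x ≡ 48 (mod 2) and x ≡ 113 (mod 2).
These are incompatible: 48 − 113 = -65 is not divisible by 2.
Hence the system has no solution.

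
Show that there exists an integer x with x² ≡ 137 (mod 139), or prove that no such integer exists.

Take x = 50. Then 50² = 2500 = 17·139 + 137, so 50² ≡ 137 (mod 139).

x = 50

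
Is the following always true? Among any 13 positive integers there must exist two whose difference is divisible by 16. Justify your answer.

Consider the 13 integers 52, 53, …, 64. They lie in distinct residue classes modulo 16, since 13 ≤ 16.
No two share a residue, so no pair has difference divisible by 16; the claim fails for this set.

No; for instance {52, 53, 54, 55, 56, 57, 58, 59, 60, 61, 62, 63, 64} is a counterexample.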